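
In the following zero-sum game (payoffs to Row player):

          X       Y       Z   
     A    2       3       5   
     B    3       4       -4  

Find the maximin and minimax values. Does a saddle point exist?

Maximin = 2, Minimax = 3, Saddle: False

Work:
Row minimums: [2, -4] → maximin = 2
Column maximums: [3, 4, 5] → minimax = 3
No saddle point (maximin ≠ minimax). Mixed strategy needed.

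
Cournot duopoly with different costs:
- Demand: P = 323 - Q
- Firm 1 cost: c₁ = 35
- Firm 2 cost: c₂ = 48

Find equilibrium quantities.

q₁* = 100.33, q₂* = 87.33

Work:
Reaction: q₁ = (323 - 35 - q₂)/2
Reaction: q₂ = (323 - 48 - q₁)/2
Solve simultaneously:
q₁* = (323 - 2×35 + 48)/3 = 100.33
q₂* = (323 - 2×48 + 35)/3 = 87.33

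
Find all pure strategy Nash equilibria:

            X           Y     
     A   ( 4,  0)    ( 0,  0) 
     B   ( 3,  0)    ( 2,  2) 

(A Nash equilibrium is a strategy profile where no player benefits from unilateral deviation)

Nash equilibrium: (A, X), (B, Y)

Work:
Best responses:
  P1 vs X: payoffs [4, 3] → best response A (payoff 4)
  P1 vs Y: payoffs [0, 2] → best response B (payoff 2)
  P2 vs A: payoffs [0, 0] → best response X/Y (payoff 0)
  P2 vs B: payoffs [0, 2] → best response Y (payoff 2)
Mutual best responses: (A,X), (B,Y) → Nash equilibria.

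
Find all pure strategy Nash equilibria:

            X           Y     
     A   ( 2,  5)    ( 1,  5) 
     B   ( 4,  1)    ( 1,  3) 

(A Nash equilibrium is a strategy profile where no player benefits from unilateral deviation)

Nash equilibrium: (A, Y), (B, Y)

Work:
Best responses:
  P1 vs X: payoffs [2, 4] → best response B (payoff 4)
  P1 vs Y: payoffs [1, 1] → best response A/B (payoff 1)
  P2 vs A: payoffs [5, 5] → best response X/Y (payoff 5)
  P2 vs B: payoffs [1, 3] → best response Y (payoff 3)
Mutual best responses: (A,Y), (B,Y) → Nash equilibria.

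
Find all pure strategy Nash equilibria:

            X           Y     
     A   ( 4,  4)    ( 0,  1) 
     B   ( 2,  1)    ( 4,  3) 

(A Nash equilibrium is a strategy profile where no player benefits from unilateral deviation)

Nash equilibrium: (A, X), (B, Y)

Work:
Best responses:
  P1 vs X: payoffs [4, 2] → best response A (payoff 4)
  P1 vs Y: payoffs [0, 4] → best response B (payoff 4)
  P2 vs A: payoffs [4, 1] → best response X (payoff 4)
  P2 vs B: payoffs [1, 3] → best response Y (payoff 3)
Mutual best responses: (A,X), (B,Y) → Nash equilibria.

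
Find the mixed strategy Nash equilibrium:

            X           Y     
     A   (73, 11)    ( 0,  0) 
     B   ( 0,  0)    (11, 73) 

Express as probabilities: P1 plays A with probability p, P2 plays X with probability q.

p = 0.869, q = 0.131

Work:
Find probabilities that make opponent indifferent:
P2 chooses q to make P1 indifferent between A and B
P1 chooses p to make P2 indifferent between X and Y
Mixed NE: P1 plays (A: 0.869, B: 0.131), P2 plays (X: 0.131, Y: 0.869)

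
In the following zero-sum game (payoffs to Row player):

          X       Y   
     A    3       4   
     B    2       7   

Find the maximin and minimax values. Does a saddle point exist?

Maximin = 3, Minimax = 3, Saddle: True

Work:
Row minimums: [3, 2] → maximin = 3
Column maximums: [3, 7] → minimax = 3
Saddle point exists! Game value = 3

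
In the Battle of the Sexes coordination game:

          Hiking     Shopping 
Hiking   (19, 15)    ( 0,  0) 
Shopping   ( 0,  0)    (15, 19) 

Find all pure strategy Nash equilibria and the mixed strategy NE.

Pure NE: (Hiking, Hiking) and (Shopping, Shopping); Mixed NE: p = 0.5588, q = 0.4412

Work:
Check pure NE:
(Hiking, Hiking): (19, 15) - no unilateral deviation beneficial
(Shopping, Shopping): (15, 19) - no unilateral deviation beneficial
Mixed NE: P1 plays Hiking with p = 0.5588, P2 plays Hiking with q = 0.4412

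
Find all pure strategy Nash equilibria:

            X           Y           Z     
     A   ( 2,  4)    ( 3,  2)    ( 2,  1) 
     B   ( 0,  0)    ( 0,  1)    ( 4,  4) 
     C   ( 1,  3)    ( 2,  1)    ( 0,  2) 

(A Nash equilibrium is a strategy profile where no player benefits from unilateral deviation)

Nash equilibrium: (A, X), (B, Z)

Work:
Best responses:
  P1 vs X: payoffs [2, 0, 1] → best response A (payoff 2)
  P1 vs Y: payoffs [3, 0, 2] → best response A (payoff 3)
  P1 vs Z: payoffs [2, 4, 0] → best response B (payoff 4)
  P2 vs A: payoffs [4, 2, 1] → best response X (payoff 4)
  P2 vs B: payoffs [0, 1, 4] → best response Z (payoff 4)
  P2 vs C: payoffs [3, 1, 2] → best response X (payoff 3)
Mutual best responses: (A,X), (B,Z) → Nash equilibria.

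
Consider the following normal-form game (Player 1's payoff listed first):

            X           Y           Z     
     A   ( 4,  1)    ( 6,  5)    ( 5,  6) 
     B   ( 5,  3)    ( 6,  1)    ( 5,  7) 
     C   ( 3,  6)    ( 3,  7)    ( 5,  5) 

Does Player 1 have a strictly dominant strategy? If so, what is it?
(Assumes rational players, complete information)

No strictly dominant strategy exists for Player 1

Work:
A strategy strictly dominates another if it gives a strictly higher payoff against every opponent action. Compare each pair of P1's strategies column-by-column:
  A vs B: [4 vs 5, 6 vs 6, 5 vs 5] → A does not strictly dominate B (column X: 4 ≤ 5)
  A vs C: [4 vs 3, 6 vs 3, 5 vs 5] → A does not strictly dominate C (column Z: 5 ≤ 5)
  B vs A: [5 vs 4, 6 vs 6, 5 vs 5] → B does not strictly dominate A (column Y: 6 ≤ 6)
  B vs C: [5 vs 3, 6 vs 3, 5 vs 5] → B does not strictly dominate C (column Z: 5 ≤ 5)
  C vs A: [3 vs 4, 3 vs 6, 5 vs 5] → C does not strictly dominate A (column X: 3 ≤ 4)
  C vs B: [3 vs 5, 3 vs 6, 5 vs 5] → C does not strictly dominate B (column X: 3 ≤ 5)
No single strategy strictly dominates all others → no strictly dominant strategy.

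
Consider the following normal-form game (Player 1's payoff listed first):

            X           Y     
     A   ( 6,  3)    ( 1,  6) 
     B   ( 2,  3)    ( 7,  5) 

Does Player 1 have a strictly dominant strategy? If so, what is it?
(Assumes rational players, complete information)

No strictly dominant strategy exists for Player 1

Work:
A strategy strictly dominates another if it gives a strictly higher payoff against every opponent action. Compare each pair of P1's strategies column-by-column:
  A vs B: [6 vs 2, 1 vs 7] → A does not strictly dominate B (column Y: 1 ≤ 7)
  B vs A: [2 vs 6, 7 vs 1] → B does not strictly dominate A (column X: 2 ≤ 6)
No single strategy strictly dominates all others → no strictly dominant strategy.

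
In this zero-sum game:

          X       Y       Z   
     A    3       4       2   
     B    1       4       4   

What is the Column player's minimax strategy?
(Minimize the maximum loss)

Column should play X, value = 3

Work:
Column player minimizes Row's maximum payoff:
Column X: max payoff to Row = 3
Column Y: max payoff to Row = 4
Column Z: max payoff to Row = 4
Minimum is 3, achieved by column X.
Minimax strategy: X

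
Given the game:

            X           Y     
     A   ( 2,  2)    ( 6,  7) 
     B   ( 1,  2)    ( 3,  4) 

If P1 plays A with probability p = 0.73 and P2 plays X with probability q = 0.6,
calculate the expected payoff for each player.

E[P1] = 3.114, E[P2] = 3.676

Work:
E[P1] = p·q·π₁(A,X) + p·(1-q)·π₁(A,Y) + (1-p)·q·π₁(B,X) + (1-p)·(1-q)·π₁(B,Y)
= 0.73·0.6·2 + 0.73·0.4·6 + 0.27·0.6·1 + 0.27·0.4·3
= 3.114

E[P2] = 3.676 (similar calculation)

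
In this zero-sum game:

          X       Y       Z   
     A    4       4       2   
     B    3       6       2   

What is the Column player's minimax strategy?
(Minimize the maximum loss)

Column should play Z, value = 2

Work:
Column player minimizes Row's maximum payoff:
Column X: max payoff to Row = 4
Column Y: max payoff to Row = 6
Column Z: max payoff to Row = 2
Minimum is 2, achieved by column Z.
Minimax strategy: Z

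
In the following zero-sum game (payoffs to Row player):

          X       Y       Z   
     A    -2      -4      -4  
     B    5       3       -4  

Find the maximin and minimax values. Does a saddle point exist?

Maximin = -4, Minimax = -4, Saddle: True

Work:
Row minimums: [-4, -4] → maximin = -4
Column maximums: [5, 3, -4] → minimax = -4
Saddle point exists! Game value = -4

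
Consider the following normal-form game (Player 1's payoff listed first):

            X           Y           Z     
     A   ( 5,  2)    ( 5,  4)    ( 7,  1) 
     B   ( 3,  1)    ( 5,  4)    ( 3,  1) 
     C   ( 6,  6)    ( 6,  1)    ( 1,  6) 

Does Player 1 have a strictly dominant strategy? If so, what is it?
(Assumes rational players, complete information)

No strictly dominant strategy exists for Player 1

Work:
A strategy strictly dominates another if it gives a strictly higher payoff against every opponent action. Compare each pair of P1's strategies column-by-column:
  A vs B: [5 vs 3, 5 vs 5, 7 vs 3] → A does not strictly dominate B (column Y: 5 ≤ 5)
  A vs C: [5 vs 6, 5 vs 6, 7 vs 1] → A does not strictly dominate C (column X: 5 ≤ 6)
  B vs A: [3 vs 5, 5 vs 5, 3 vs 7] → B does not strictly dominate A (column X: 3 ≤ 5)
  B vs C: [3 vs 6, 5 vs 6, 3 vs 1] → B does not strictly dominate C (column X: 3 ≤ 6)
  C vs A: [6 vs 5, 6 vs 5, 1 vs 7] → C does not strictly dominate A (column Z: 1 ≤ 7)
  C vs B: [6 vs 3, 6 vs 5, 1 vs 3] → C does not strictly dominate B (column Z: 1 ≤ 3)
No single strategy strictly dominates all others → no strictly dominant strategy.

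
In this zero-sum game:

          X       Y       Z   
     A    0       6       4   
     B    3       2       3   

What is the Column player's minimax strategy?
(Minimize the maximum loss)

Column should play X, value = 3

Work:
Column player minimizes Row's maximum payoff:
Column X: max payoff to Row = 3
Column Y: max payoff to Row = 6
Column Z: max payoff to Row = 4
Minimum is 3, achieved by column X.
Minimax strategy: X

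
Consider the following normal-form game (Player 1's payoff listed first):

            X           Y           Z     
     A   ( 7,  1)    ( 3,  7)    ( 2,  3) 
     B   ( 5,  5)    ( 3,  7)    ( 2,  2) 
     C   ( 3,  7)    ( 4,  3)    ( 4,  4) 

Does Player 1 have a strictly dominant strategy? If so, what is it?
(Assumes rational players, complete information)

No strictly dominant strategy exists for Player 1

Work:
A strategy strictly dominates another if it gives a strictly higher payoff against every opponent action. Compare each pair of P1's strategies column-by-column:
  A vs B: [7 vs 5, 3 vs 3, 2 vs 2] → A does not strictly dominate B (column Y: 3 ≤ 3)
  A vs C: [7 vs 3, 3 vs 4, 2 vs 4] → A does not strictly dominate C (column Y: 3 ≤ 4)
  B vs A: [5 vs 7, 3 vs 3, 2 vs 2] → B does not strictly dominate A (column X: 5 ≤ 7)
  B vs C: [5 vs 3, 3 vs 4, 2 vs 4] → B does not strictly dominate C (column Y: 3 ≤ 4)
  C vs A: [3 vs 7, 4 vs 3, 4 vs 2] → C does not strictly dominate A (column X: 3 ≤ 7)
  C vs B: [3 vs 5, 4 vs 3, 4 vs 2] → C does not strictly dominate B (column X: 3 ≤ 5)
No single strategy strictly dominates all others → no strictly dominant strategy.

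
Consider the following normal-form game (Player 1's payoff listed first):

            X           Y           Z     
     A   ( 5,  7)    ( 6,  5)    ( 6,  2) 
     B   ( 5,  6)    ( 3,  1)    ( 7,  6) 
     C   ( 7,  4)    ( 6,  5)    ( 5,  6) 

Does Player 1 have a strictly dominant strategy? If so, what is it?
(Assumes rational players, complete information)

No strictly dominant strategy exists for Player 1

Work:
A strategy strictly dominates another if it gives a strictly higher payoff against every opponent action. Compare each pair of P1's strategies column-by-column:
  A vs B: [5 vs 5, 6 vs 3, 6 vs 7] → A does not strictly dominate B (column X: 5 ≤ 5)
  A vs C: [5 vs 7, 6 vs 6, 6 vs 5] → A does not strictly dominate C (column X: 5 ≤ 7)
  B vs A: [5 vs 5, 3 vs 6, 7 vs 6] → B does not strictly dominate A (column X: 5 ≤ 5)
  B vs C: [5 vs 7, 3 vs 6, 7 vs 5] → B does not strictly dominate C (column X: 5 ≤ 7)
  C vs A: [7 vs 5, 6 vs 6, 5 vs 6] → C does not strictly dominate A (column Y: 6 ≤ 6)
  C vs B: [7 vs 5, 6 vs 3, 5 vs 7] → C does not strictly dominate B (column Z: 5 ≤ 7)
No single strategy strictly dominates all others → no strictly dominant strategy.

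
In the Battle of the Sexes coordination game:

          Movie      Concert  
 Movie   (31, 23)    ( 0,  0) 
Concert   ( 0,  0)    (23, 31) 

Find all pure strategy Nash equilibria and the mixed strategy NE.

Pure NE: (Movie, Movie) and (Concert, Concert); Mixed NE: p = 0.5741, q = 0.4259

Work:
Check pure NE:
(Movie, Movie): (31, 23) - no unilateral deviation beneficial
(Concert, Concert): (23, 31) - no unilateral deviation beneficial
Mixed NE: P1 plays Movie with p = 0.5741, P2 plays Movie with q = 0.4259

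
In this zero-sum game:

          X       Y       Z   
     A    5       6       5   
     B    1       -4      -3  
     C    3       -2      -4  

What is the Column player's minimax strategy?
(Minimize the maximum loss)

Column should play X or Z (all achieve the minimum), value = 5

Work:
Column player minimizes Row's maximum payoff:
Column X: max payoff to Row = 5
Column Y: max payoff to Row = 6
Column Z: max payoff to Row = 5
Minimum is 5, achieved by columns X, Z (tied).
Each of X or Z is a minimax strategy.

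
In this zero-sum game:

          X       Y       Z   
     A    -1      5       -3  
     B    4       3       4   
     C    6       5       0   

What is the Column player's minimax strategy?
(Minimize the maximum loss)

Column should play Z, value = 4

Work:
Column player minimizes Row's maximum payoff:
Column X: max payoff to Row = 6
Column Y: max payoff to Row = 5
Column Z: max payoff to Row = 4
Minimum is 4, achieved by column Z.
Minimax strategy: Z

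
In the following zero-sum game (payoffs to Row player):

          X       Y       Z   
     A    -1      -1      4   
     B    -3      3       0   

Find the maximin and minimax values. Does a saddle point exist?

Maximin = -1, Minimax = -1, Saddle: True

Work:
Row minimums: [-1, -3] → maximin = -1
Column maximums: [-1, 3, 4] → minimax = -1
Saddle point exists! Game value = -1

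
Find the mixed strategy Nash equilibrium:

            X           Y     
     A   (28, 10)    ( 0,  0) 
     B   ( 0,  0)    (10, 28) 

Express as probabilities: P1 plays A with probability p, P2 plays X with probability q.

p = 0.7368, q = 0.2632

Work:
Find probabilities that make opponent indifferent:
P2 chooses q to make P1 indifferent between A and B
P1 chooses p to make P2 indifferent between X and Y
Mixed NE: P1 plays (A: 0.7368, B: 0.2632), P2 plays (X: 0.2632, Y: 0.7368)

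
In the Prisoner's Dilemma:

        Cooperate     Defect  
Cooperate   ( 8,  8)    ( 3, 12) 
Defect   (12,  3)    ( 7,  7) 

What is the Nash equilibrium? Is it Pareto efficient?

(Defect, Defect) is NE; not Pareto efficient

Work:
Defect dominates Cooperate for both players:
If P2 cooperates: Defect (12) > Cooperate (8)
If P2 defects: Defect (7) > Cooperate (3)
NE: (Defect, Defect) with payoff (7, 7)
But (Cooperate, Cooperate) = (8, 8) Pareto dominates (7, 7)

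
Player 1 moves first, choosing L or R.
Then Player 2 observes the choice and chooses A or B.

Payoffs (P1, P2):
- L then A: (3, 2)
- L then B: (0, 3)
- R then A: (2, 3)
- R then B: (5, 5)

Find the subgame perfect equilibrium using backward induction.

P1 plays R, P2 plays B after L and B after R; Payoff (5, 5)

Work:
Backward induction:
After L: P2 chooses B → P1 gets 0
After R: P2 chooses B → P1 gets 5
P1 chooses R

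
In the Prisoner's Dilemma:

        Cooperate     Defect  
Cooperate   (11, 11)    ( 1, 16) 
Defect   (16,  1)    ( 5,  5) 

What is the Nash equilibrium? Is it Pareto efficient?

(Defect, Defect) is NE; not Pareto efficient

Work:
Defect dominates Cooperate for both players:
If P2 cooperates: Defect (16) > Cooperate (11)
If P2 defects: Defect (5) > Cooperate (1)
NE: (Defect, Defect) with payoff (5, 5)
But (Cooperate, Cooperate) = (11, 11) Pareto dominates (5, 5)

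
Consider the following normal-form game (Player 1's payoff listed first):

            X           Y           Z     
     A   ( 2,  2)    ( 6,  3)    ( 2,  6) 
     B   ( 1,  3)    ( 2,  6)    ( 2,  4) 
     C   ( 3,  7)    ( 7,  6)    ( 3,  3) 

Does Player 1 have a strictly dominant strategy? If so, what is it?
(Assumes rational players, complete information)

Yes, Player 1's strictly dominant strategy is C

Work:
A strategy strictly dominates another if it gives a strictly higher payoff against every opponent action. Compare each pair of P1's strategies column-by-column:
  A vs B: [2 vs 1, 6 vs 2, 2 vs 2] → A does not strictly dominate B (column Z: 2 ≤ 2)
  A vs C: [2 vs 3, 6 vs 7, 2 vs 3] → A does not strictly dominate C (column X: 2 ≤ 3)
  B vs A: [1 vs 2, 2 vs 6, 2 vs 2] → B does not strictly dominate A (column X: 1 ≤ 2)
  B vs C: [1 vs 3, 2 vs 7, 2 vs 3] → B does not strictly dominate C (column X: 1 ≤ 3)
  C vs A: [3 vs 2, 7 vs 6, 3 vs 2] → C strictly dominates A
  C vs B: [3 vs 1, 7 vs 2, 3 vs 2] → C strictly dominates B
C strictly dominates every other strategy → strictly dominant.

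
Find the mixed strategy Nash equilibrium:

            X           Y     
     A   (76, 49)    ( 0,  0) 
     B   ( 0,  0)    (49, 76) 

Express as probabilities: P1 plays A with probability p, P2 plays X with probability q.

p = 0.608, q = 0.392

Work:
Find probabilities that make opponent indifferent:
P2 chooses q to make P1 indifferent between A and B
P1 chooses p to make P2 indifferent between X and Y
Mixed NE: P1 plays (A: 0.608, B: 0.392), P2 plays (X: 0.392, Y: 0.608)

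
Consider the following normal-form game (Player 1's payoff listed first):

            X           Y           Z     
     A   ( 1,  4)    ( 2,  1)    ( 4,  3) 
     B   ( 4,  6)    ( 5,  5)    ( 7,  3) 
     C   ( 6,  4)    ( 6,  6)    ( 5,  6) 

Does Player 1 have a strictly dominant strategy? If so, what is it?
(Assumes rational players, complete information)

No strictly dominant strategy exists for Player 1

Work:
A strategy strictly dominates another if it gives a strictly higher payoff against every opponent action. Compare each pair of P1's strategies column-by-column:
  A vs B: [1 vs 4, 2 vs 5, 4 vs 7] → A does not strictly dominate B (column X: 1 ≤ 4)
  A vs C: [1 vs 6, 2 vs 6, 4 vs 5] → A does not strictly dominate C (column X: 1 ≤ 6)
  B vs A: [4 vs 1, 5 vs 2, 7 vs 4] → B strictly dominates A
  B vs C: [4 vs 6, 5 vs 6, 7 vs 5] → B does not strictly dominate C (column X: 4 ≤ 6)
  C vs A: [6 vs 1, 6 vs 2, 5 vs 4] → C strictly dominates A
  C vs B: [6 vs 4, 6 vs 5, 5 vs 7] → C does not strictly dominate B (column Z: 5 ≤ 7)
No single strategy strictly dominates all others → no strictly dominant strategy.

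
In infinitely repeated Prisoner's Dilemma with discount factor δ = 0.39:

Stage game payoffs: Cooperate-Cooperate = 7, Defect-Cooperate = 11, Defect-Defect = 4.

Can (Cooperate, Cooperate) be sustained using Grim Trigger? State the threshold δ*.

δ* = 0.5714; since δ = 0.39 < 0.5714, cooperation cannot be sustained

Work:
For Grim Trigger:
Cooperate forever: 7/(1-δ)
Defect then punished: 11 + 4·δ/(1-δ)
Need: 7/(1-δ) ≥ 11 + 4·δ/(1-δ)
Solving: δ ≥ (T-R)/(T-P) = (11-7)/(11-4) = 0.5714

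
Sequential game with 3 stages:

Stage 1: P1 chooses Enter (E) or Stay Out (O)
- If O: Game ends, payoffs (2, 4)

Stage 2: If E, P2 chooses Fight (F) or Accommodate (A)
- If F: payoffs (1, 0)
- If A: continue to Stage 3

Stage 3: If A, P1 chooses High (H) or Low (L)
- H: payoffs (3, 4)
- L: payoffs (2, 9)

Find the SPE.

SPE: (E, A, H); Outcome (3, 4)

Work:
Stage 3: P1 chooses H (3 vs 2)
Stage 2: P2: F->0, A->4 (anticipating H). Choose A
Stage 1: P1: O->2, E->3 (anticipating A, H). Choose E
SPE path: E -> A -> H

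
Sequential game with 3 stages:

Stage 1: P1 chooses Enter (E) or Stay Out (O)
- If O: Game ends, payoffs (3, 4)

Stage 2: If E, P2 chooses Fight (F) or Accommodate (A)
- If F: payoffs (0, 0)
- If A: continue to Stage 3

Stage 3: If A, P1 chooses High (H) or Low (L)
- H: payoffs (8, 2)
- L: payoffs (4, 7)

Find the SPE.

SPE: (E, A, H); Outcome (8, 2)

Work:
Stage 3: P1 chooses H (8 vs 4)
Stage 2: P2: F->0, A->2 (anticipating H). Choose A
Stage 1: P1: O->3, E->8 (anticipating A, H). Choose E
SPE path: E -> A -> H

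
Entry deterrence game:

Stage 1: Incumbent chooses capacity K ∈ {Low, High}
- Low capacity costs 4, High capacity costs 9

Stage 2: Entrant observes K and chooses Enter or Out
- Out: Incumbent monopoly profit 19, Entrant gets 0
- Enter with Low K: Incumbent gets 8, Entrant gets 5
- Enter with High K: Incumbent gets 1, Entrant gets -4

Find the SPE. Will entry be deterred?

SPE: (High, Enter|Low, Out|High); Entry deterred. Incumbent net profit = 10

Work:
After Low K: Entrant enters (5 > 0)
After High K: Entrant stays out (-4 < 0)
Incumbent: Low → 8−4=4, High → 19−9=10
Incumbent chooses High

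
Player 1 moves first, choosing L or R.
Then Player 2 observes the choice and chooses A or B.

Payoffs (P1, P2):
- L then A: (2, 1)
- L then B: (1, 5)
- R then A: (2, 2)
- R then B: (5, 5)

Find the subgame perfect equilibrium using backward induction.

P1 plays R, P2 plays B after L and B after R; Payoff (5, 5)

Work:
Backward induction:
After L: P2 chooses B → P1 gets 1
After R: P2 chooses B → P1 gets 5
P1 chooses R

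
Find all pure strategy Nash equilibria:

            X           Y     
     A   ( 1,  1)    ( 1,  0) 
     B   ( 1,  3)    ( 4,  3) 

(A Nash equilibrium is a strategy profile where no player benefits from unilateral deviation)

Nash equilibrium: (A, X), (B, X), (B, Y)

Work:
Best responses:
  P1 vs X: payoffs [1, 1] → best response A/B (payoff 1)
  P1 vs Y: payoffs [1, 4] → best response B (payoff 4)
  P2 vs A: payoffs [1, 0] → best response X (payoff 1)
  P2 vs B: payoffs [3, 3] → best response X/Y (payoff 3)
Mutual best responses: (A,X), (B,X), (B,Y) → Nash equilibria.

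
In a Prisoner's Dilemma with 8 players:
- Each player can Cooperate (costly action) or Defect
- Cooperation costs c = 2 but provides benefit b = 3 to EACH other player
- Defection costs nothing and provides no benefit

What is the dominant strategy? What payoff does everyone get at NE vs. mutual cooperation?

Dominant: Defect; NE payoff = 0; Coop payoff = 19

Work:
Defect dominates (saves cost c = 2, benefit to others is external)
NE: All defect → everyone gets 0
If all cooperate: each receives (7)×3 - 2 = 19
Social dilemma: 19 > 0 but NE gives 0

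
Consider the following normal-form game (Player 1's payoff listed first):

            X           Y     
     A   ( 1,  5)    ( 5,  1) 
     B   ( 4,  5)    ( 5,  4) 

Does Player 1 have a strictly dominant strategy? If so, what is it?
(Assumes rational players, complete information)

No strictly dominant strategy exists for Player 1

Work:
A strategy strictly dominates another if it gives a strictly higher payoff against every opponent action. Compare each pair of P1's strategies column-by-column:
  A vs B: [1 vs 4, 5 vs 5] → A does not strictly dominate B (column X: 1 ≤ 4)
  B vs A: [4 vs 1, 5 vs 5] → B does not strictly dominate A (column Y: 5 ≤ 5)
No single strategy strictly dominates all others → no strictly dominant strategy.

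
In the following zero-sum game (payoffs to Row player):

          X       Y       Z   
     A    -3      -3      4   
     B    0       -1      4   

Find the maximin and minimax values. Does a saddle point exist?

Maximin = -1, Minimax = -1, Saddle: True

Work:
Row minimums: [-3, -1] → maximin = -1
Column maximums: [0, -1, 4] → minimax = -1
Saddle point exists! Game value = -1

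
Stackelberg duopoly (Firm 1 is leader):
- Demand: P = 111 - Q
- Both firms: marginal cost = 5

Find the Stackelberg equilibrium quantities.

q₁* (leader) = 53.0, q₂* (follower) = 26.5

Work:
Follower's reaction: q₂ = (a - c - q₁)/2
Leader substitutes: π₁ = q₁·(a - q₁ - (a-c-q₁)/2 - c)
FOC: q₁* = (111 - 5)/2 = 53.00
Then: q₂* = (111 - 5 - 53.0)/2 = 26.50
Leader has first-mover advantage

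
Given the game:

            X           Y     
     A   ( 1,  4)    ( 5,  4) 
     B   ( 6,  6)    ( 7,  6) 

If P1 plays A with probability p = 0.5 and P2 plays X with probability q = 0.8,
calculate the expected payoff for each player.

E[P1] = 4.0, E[P2] = 5.0

Work:
E[P1] = p·q·π₁(A,X) + p·(1-q)·π₁(A,Y) + (1-p)·q·π₁(B,X) + (1-p)·(1-q)·π₁(B,Y)
= 0.5·0.8·1 + 0.5·0.2·5 + 0.5·0.8·6 + 0.5·0.2·7
= 4.0

E[P2] = 5.0 (similar calculation)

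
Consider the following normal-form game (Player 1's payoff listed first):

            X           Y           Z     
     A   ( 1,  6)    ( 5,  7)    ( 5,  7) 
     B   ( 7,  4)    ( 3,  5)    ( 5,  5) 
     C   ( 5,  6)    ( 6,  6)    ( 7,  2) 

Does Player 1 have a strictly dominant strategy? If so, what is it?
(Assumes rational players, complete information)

No strictly dominant strategy exists for Player 1

Work:
A strategy strictly dominates another if it gives a strictly higher payoff against every opponent action. Compare each pair of P1's strategies column-by-column:
  A vs B: [1 vs 7, 5 vs 3, 5 vs 5] → A does not strictly dominate B (column X: 1 ≤ 7)
  A vs C: [1 vs 5, 5 vs 6, 5 vs 7] → A does not strictly dominate C (column X: 1 ≤ 5)
  B vs A: [7 vs 1, 3 vs 5, 5 vs 5] → B does not strictly dominate A (column Y: 3 ≤ 5)
  B vs C: [7 vs 5, 3 vs 6, 5 vs 7] → B does not strictly dominate C (column Y: 3 ≤ 6)
  C vs A: [5 vs 1, 6 vs 5, 7 vs 5] → C strictly dominates A
  C vs B: [5 vs 7, 6 vs 3, 7 vs 5] → C does not strictly dominate B (column X: 5 ≤ 7)
No single strategy strictly dominates all others → no strictly dominant strategy.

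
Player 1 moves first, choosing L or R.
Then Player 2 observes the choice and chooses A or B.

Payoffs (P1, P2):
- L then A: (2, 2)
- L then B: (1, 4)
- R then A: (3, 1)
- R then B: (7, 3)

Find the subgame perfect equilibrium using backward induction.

P1 plays R, P2 plays B after L and B after R; Payoff (7, 3)

Work:
Backward induction:
After L: P2 chooses B → P1 gets 1
After R: P2 chooses B → P1 gets 7
P1 chooses R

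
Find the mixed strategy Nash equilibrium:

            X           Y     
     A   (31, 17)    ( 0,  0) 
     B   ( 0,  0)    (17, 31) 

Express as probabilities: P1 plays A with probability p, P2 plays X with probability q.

p = 0.6458, q = 0.3542

Work:
Find probabilities that make opponent indifferent:
P2 chooses q to make P1 indifferent between A and B
P1 chooses p to make P2 indifferent between X and Y
Mixed NE: P1 plays (A: 0.6458, B: 0.3542), P2 plays (X: 0.3542, Y: 0.6458)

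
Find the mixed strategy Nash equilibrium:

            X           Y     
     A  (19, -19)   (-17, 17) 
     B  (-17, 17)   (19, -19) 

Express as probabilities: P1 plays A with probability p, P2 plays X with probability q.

p = 0.5, q = 0.5

Work:
Find probabilities that make opponent indifferent:
P2 chooses q to make P1 indifferent between A and B
P1 chooses p to make P2 indifferent between X and Y
Mixed NE: P1 plays (A: 0.5, B: 0.5), P2 plays (X: 0.5, Y: 0.5)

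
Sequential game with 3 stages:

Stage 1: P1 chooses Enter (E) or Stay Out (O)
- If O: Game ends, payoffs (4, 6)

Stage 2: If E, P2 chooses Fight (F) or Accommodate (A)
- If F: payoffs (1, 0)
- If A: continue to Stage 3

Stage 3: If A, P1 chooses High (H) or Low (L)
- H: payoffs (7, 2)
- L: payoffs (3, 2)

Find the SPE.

SPE: (E, A, H); Outcome (7, 2)

Work:
Stage 3: P1 chooses H (7 vs 3)
Stage 2: P2: F->0, A->2 (anticipating H). Choose A
Stage 1: P1: O->4, E->7 (anticipating A, H). Choose E
SPE path: E -> A -> H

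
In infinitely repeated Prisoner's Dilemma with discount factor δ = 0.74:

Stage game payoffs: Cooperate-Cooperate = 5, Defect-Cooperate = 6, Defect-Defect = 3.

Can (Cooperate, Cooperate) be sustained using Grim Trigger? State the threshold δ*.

δ* = 0.3333; since δ = 0.74 ≥ 0.3333, cooperation can be sustained

Work:
For Grim Trigger:
Cooperate forever: 5/(1-δ)
Defect then punished: 6 + 3·δ/(1-δ)
Need: 5/(1-δ) ≥ 6 + 3·δ/(1-δ)
Solving: δ ≥ (T-R)/(T-P) = (6-5)/(6-3) = 0.3333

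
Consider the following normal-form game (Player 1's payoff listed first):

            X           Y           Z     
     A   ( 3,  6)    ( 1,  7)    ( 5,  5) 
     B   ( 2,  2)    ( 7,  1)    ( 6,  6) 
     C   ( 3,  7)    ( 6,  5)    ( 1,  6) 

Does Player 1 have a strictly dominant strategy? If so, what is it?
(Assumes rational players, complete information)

No strictly dominant strategy exists for Player 1

Work:
A strategy strictly dominates another if it gives a strictly higher payoff against every opponent action. Compare each pair of P1's strategies column-by-column:
  A vs B: [3 vs 2, 1 vs 7, 5 vs 6] → A does not strictly dominate B (column Y: 1 ≤ 7)
  A vs C: [3 vs 3, 1 vs 6, 5 vs 1] → A does not strictly dominate C (column X: 3 ≤ 3)
  B vs A: [2 vs 3, 7 vs 1, 6 vs 5] → B does not strictly dominate A (column X: 2 ≤ 3)
  B vs C: [2 vs 3, 7 vs 6, 6 vs 1] → B does not strictly dominate C (column X: 2 ≤ 3)
  C vs A: [3 vs 3, 6 vs 1, 1 vs 5] → C does not strictly dominate A (column X: 3 ≤ 3)
  C vs B: [3 vs 2, 6 vs 7, 1 vs 6] → C does not strictly dominate B (column Y: 6 ≤ 7)
No single strategy strictly dominates all others → no strictly dominant strategy.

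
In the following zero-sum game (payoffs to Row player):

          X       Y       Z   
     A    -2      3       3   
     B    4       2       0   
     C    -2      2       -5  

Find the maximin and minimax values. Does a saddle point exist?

Maximin = 0, Minimax = 3, Saddle: False

Work:
Row minimums: [-2, 0, -5] → maximin = 0
Column maximums: [4, 3, 3] → minimax = 3
No saddle point (maximin ≠ minimax). Mixed strategy needed.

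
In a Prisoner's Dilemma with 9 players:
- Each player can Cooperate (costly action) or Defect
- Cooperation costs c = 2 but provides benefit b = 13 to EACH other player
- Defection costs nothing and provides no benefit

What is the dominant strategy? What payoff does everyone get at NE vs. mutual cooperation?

Dominant: Defect; NE payoff = 0; Coop payoff = 102

Work:
Defect dominates (saves cost c = 2, benefit to others is external)
NE: All defect → everyone gets 0
If all cooperate: each receives (8)×13 - 2 = 102
Social dilemma: 102 > 0 but NE gives 0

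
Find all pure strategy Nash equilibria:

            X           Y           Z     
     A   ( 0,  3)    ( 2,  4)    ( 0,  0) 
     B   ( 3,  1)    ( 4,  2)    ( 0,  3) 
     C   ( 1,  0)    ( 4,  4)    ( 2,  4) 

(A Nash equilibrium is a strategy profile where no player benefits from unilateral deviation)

Nash equilibrium: (C, Y), (C, Z)

Work:
Best responses:
  P1 vs X: payoffs [0, 3, 1] → best response B (payoff 3)
  P1 vs Y: payoffs [2, 4, 4] → best response B/C (payoff 4)
  P1 vs Z: payoffs [0, 0, 2] → best response C (payoff 2)
  P2 vs A: payoffs [3, 4, 0] → best response Y (payoff 4)
  P2 vs B: payoffs [1, 2, 3] → best response Z (payoff 3)
  P2 vs C: payoffs [0, 4, 4] → best response Y/Z (payoff 4)
Mutual best responses: (C,Y), (C,Z) → Nash equilibria.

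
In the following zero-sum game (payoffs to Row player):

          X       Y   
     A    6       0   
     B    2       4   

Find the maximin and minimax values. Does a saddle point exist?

Maximin = 2, Minimax = 4, Saddle: False

Work:
Row minimums: [0, 2] → maximin = 2
Column maximums: [6, 4] → minimax = 4
No saddle point (maximin ≠ minimax). Mixed strategy needed.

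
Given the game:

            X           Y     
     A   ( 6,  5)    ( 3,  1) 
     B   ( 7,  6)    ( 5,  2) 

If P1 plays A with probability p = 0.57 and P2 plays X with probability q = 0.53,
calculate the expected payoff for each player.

E[P1] = 5.2221, E[P2] = 3.55

Work:
E[P1] = p·q·π₁(A,X) + p·(1-q)·π₁(A,Y) + (1-p)·q·π₁(B,X) + (1-p)·(1-q)·π₁(B,Y)
= 0.57·0.53·6 + 0.57·0.47·3 + 0.43·0.53·7 + 0.43·0.47·5
= 5.2221

E[P2] = 3.55 (similar calculation)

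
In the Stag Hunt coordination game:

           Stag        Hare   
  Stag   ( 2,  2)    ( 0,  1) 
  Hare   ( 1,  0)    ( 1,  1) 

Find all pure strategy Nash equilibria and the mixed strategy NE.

Pure NE: (Stag, Stag) and (Hare, Hare); Mixed NE: p = 0.5, q = 0.5

Work:
Check pure NE:
(Stag, Stag): (2, 2) - no unilateral deviation beneficial
(Hare, Hare): (1, 1) - no unilateral deviation beneficial
Mixed NE: P1 plays Stag with p = 0.5, P2 plays Stag with q = 0.5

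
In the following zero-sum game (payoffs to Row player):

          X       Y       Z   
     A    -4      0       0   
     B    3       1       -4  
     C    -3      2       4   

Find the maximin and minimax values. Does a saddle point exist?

Maximin = -3, Minimax = 2, Saddle: False

Work:
Row minimums: [-4, -4, -3] → maximin = -3
Column maximums: [3, 2, 4] → minimax = 2
No saddle point (maximin ≠ minimax). Mixed strategy needed.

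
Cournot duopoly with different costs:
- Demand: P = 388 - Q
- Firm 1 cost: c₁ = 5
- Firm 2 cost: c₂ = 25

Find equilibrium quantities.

q₁* = 134.33, q₂* = 114.33

Work:
Reaction: q₁ = (388 - 5 - q₂)/2
Reaction: q₂ = (388 - 25 - q₁)/2
Solve simultaneously:
q₁* = (388 - 2×5 + 25)/3 = 134.33
q₂* = (388 - 2×25 + 5)/3 = 114.33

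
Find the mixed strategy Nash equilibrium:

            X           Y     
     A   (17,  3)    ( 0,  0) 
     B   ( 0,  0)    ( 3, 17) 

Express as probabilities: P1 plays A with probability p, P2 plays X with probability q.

p = 0.85, q = 0.15

Work:
Find probabilities that make opponent indifferent:
P2 chooses q to make P1 indifferent between A and B
P1 chooses p to make P2 indifferent between X and Y
Mixed NE: P1 plays (A: 0.85, B: 0.15), P2 plays (X: 0.15, Y: 0.85)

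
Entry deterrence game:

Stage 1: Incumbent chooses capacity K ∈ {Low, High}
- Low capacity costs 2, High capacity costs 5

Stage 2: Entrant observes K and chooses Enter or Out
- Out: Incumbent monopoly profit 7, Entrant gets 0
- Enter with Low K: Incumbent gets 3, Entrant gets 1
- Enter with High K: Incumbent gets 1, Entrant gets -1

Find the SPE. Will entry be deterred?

SPE: (High, Enter|Low, Out|High); Entry deterred. Incumbent net profit = 2

Work:
After Low K: Entrant enters (1 > 0)
After High K: Entrant stays out (-1 < 0)
Incumbent: Low → 3−2=1, High → 7−5=2
Incumbent chooses High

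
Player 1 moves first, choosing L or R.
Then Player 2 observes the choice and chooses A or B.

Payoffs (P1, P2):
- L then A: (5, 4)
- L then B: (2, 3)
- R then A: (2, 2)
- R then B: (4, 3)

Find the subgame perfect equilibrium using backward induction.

P1 plays L, P2 plays A after L and B after R; Payoff (5, 4)

Work:
Backward induction:
After L: P2 chooses A → P1 gets 5
After R: P2 chooses B → P1 gets 4
P1 chooses L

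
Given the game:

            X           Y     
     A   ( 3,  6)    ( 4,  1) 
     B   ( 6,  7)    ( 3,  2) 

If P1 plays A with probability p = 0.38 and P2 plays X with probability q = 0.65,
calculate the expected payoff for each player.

E[P1] = 4.342, E[P2] = 4.87

Work:
E[P1] = p·q·π₁(A,X) + p·(1-q)·π₁(A,Y) + (1-p)·q·π₁(B,X) + (1-p)·(1-q)·π₁(B,Y)
= 0.38·0.65·3 + 0.38·0.35·4 + 0.62·0.65·6 + 0.62·0.35·3
= 4.342

E[P2] = 4.87 (similar calculation)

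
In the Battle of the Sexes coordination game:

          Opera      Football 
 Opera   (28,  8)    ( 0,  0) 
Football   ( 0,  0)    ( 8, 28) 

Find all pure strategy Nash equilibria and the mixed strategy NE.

Pure NE: (Opera, Opera) and (Football, Football); Mixed NE: p = 0.7778, q = 0.2222

Work:
Check pure NE:
(Opera, Opera): (28, 8) - no unilateral deviation beneficial
(Football, Football): (8, 28) - no unilateral deviation beneficial
Mixed NE: P1 plays Opera with p = 0.7778, P2 plays Opera with q = 0.2222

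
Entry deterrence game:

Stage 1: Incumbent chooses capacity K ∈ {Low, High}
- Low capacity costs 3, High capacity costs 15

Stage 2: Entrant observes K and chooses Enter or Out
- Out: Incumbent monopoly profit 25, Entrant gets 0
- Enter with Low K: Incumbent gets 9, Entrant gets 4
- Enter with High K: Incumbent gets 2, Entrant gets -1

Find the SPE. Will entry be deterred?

SPE: (High, Enter|Low, Out|High); Entry deterred. Incumbent net profit = 10

Work:
After Low K: Entrant enters (4 > 0)
After High K: Entrant stays out (-1 < 0)
Incumbent: Low → 9−3=6, High → 25−15=10
Incumbent chooses High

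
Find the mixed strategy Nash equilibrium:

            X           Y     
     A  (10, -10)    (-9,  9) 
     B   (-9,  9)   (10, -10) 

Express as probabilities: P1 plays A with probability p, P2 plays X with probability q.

p = 0.5, q = 0.5

Work:
Find probabilities that make opponent indifferent:
P2 chooses q to make P1 indifferent between A and B
P1 chooses p to make P2 indifferent between X and Y
Mixed NE: P1 plays (A: 0.5, B: 0.5), P2 plays (X: 0.5, Y: 0.5)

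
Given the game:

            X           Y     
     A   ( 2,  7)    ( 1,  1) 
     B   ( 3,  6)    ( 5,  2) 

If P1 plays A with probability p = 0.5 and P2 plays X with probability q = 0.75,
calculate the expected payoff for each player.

E[P1] = 2.625, E[P2] = 5.25

Work:
E[P1] = p·q·π₁(A,X) + p·(1-q)·π₁(A,Y) + (1-p)·q·π₁(B,X) + (1-p)·(1-q)·π₁(B,Y)
= 0.5·0.75·2 + 0.5·0.25·1 + 0.5·0.75·3 + 0.5·0.25·5
= 2.625

E[P2] = 5.25 (similar calculation)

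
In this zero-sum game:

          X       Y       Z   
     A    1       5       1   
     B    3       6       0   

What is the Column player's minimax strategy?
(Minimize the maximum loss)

Column should play Z, value = 1

Work:
Column player minimizes Row's maximum payoff:
Column X: max payoff to Row = 3
Column Y: max payoff to Row = 6
Column Z: max payoff to Row = 1
Minimum is 1, achieved by column Z.
Minimax strategy: Z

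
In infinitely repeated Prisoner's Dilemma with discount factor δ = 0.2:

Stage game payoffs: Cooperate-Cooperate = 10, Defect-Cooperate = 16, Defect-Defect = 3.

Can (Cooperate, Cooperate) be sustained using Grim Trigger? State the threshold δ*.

δ* = 0.4615; since δ = 0.2 < 0.4615, cooperation cannot be sustained

Work:
For Grim Trigger:
Cooperate forever: 10/(1-δ)
Defect then punished: 16 + 3·δ/(1-δ)
Need: 10/(1-δ) ≥ 16 + 3·δ/(1-δ)
Solving: δ ≥ (T-R)/(T-P) = (16-10)/(16-3) = 0.4615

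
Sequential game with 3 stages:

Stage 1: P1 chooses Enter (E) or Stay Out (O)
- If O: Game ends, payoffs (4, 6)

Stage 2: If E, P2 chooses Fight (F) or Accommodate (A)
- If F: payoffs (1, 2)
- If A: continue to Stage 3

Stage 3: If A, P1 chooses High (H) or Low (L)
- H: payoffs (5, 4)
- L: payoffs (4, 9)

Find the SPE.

SPE: (E, A, H); Outcome (5, 4)

Work:
Stage 3: P1 chooses H (5 vs 4)
Stage 2: P2: F->2, A->4 (anticipating H). Choose A
Stage 1: P1: O->4, E->5 (anticipating A, H). Choose E
SPE path: E -> A -> H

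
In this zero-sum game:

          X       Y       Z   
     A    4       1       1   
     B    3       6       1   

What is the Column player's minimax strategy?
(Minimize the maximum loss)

Column should play Z, value = 1

Work:
Column player minimizes Row's maximum payoff:
Column X: max payoff to Row = 4
Column Y: max payoff to Row = 6
Column Z: max payoff to Row = 1
Minimum is 1, achieved by column Z.
Minimax strategy: Z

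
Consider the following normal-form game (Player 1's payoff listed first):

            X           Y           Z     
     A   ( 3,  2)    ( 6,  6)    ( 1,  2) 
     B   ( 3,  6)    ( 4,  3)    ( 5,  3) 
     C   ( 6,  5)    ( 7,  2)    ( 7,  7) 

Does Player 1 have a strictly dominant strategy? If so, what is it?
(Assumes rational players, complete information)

Yes, Player 1's strictly dominant strategy is C

Work:
A strategy strictly dominates another if it gives a strictly higher payoff against every opponent action. Compare each pair of P1's strategies column-by-column:
  A vs B: [3 vs 3, 6 vs 4, 1 vs 5] → A does not strictly dominate B (column X: 3 ≤ 3)
  A vs C: [3 vs 6, 6 vs 7, 1 vs 7] → A does not strictly dominate C (column X: 3 ≤ 6)
  B vs A: [3 vs 3, 4 vs 6, 5 vs 1] → B does not strictly dominate A (column X: 3 ≤ 3)
  B vs C: [3 vs 6, 4 vs 7, 5 vs 7] → B does not strictly dominate C (column X: 3 ≤ 6)
  C vs A: [6 vs 3, 7 vs 6, 7 vs 1] → C strictly dominates A
  C vs B: [6 vs 3, 7 vs 4, 7 vs 5] → C strictly dominates B
C strictly dominates every other strategy → strictly dominant.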